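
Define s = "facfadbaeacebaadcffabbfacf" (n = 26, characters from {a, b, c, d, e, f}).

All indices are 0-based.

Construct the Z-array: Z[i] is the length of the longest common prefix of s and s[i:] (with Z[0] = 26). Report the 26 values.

Z[0]=26
i=1: outside box; Z[1]=0
i=2: outside box; Z[2]=0
i=3: outside box; Z[3]=2 grow→box=[3,5)
i=4: min(r-i=1, Z[1]=0)=0; Z[4]=0
i=5: outside box; Z[5]=0
i=6: outside box; Z[6]=0
i=7: outside box; Z[7]=0
i=8: outside box; Z[8]=0
i=9: outside box; Z[9]=0
i=10: outside box; Z[10]=0
i=11: outside box; Z[11]=0
i=12: outside box; Z[12]=0
i=13: outside box; Z[13]=0
i=14: outside box; Z[14]=0
i=15: outside box; Z[15]=0
i=16: outside box; Z[16]=0
i=17: outside box; Z[17]=1 grow→box=[17,18)
i=18: outside box; Z[18]=2 grow→box=[18,20)
i=19: min(r-i=1, Z[1]=0)=0; Z[19]=0
i=20: outside box; Z[20]=0
i=21: outside box; Z[21]=0
i=22: outside box; Z[22]=4 grow→box=[22,26)
i=23: min(r-i=3, Z[1]=0)=0; Z[23]=0
i=24: min(r-i=2, Z[2]=0)=0; Z[24]=0
i=25: min(r-i=1, Z[3]=2)=1; Z[25]=1

[26, 0, 0, 2, 0, 0, 0, 0, 0, 0, 0, 0, 0, 0, 0, 0, 0, 1, 2, 0, 0, 0, 4, 0, 0, 1]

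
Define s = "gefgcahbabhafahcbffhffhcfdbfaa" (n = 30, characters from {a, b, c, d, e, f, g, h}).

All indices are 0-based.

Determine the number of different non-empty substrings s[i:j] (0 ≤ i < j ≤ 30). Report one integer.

sorted suffixes:
  #0 SA[0]=29  'a'
  #1 SA[1]=28  'aa'
  #2 SA[2]=8  'abhafahcbffhffhcfdbfaa'
  #3 SA[3]=11  'afahcbffhffhcfdbfaa'
  #4 SA[4]=5  'ahbabhafahcbffhffhcfdbfaa'
  #5 SA[5]=13  'ahcbffhffhcfdbfaa'
  #6 SA[6]=7  'babhafahcbffhffhcfdbfaa'
  #7 SA[7]=26  'bfaa'
  #8 SA[8]=16  'bffhffhcfdbfaa'
  #9 SA[9]=9  'bhafahcbffhffhcfdbfaa'
  #10 SA[10]=4  'cahbabhafahcbffhffhcfdbfaa'
  #11 SA[11]=15  'cbffhffhcfdbfaa'
  #12 SA[12]=23  'cfdbfaa'
  #13 SA[13]=25  'dbfaa'
  #14 SA[14]=1  'efgcahbabhafahcbffhffhcfdbfaa'
  #15 SA[15]=27  'faa'
  #16 SA[16]=12  'fahcbffhffhcfdbfaa'
  #17 SA[17]=24  'fdbfaa'
  #18 SA[18]=20  'ffhcfdbfaa'
  #19 SA[19]=17  'ffhffhcfdbfaa'
  #20 SA[20]=2  'fgcahbabhafahcbffhffhcfdbfaa'
  #21 SA[21]=21  'fhcfdbfaa'
  #22 SA[22]=18  'fhffhcfdbfaa'
  #23 SA[23]=3  'gcahbabhafahcbffhffhcfdbfaa'
  #24 SA[24]=0  'gefgcahbabhafahcbffhffhcfdbfaa'
  #25 SA[25]=10  'hafahcbffhffhcfdbfaa'
  #26 SA[26]=6  'hbabhafahcbffhffhcfdbfaa'
  #27 SA[27]=14  'hcbffhffhcfdbfaa'
  #28 SA[28]=22  'hcfdbfaa'
  #29 SA[29]=19  'hffhcfdbfaa'

SA = [29, 28, 8, 11, 5, 13, 7, 26, 16, 9, 4, 15, 23, 25, 1, 27, 12, 24, 20, 17, 2, 21, 18, 3, 0, 10, 6, 14, 22, 19]
[i] adj suffixes → lcp
  [1] 29/28 → 1 ('a')
  [2] 28/8 → 1 ('a')
  [3] 8/11 → 1 ('a')
  [4] 11/5 → 1 ('a')
  [5] 5/13 → 2 ('ah')
  [6] 13/7 → 0 ('')
  [7] 7/26 → 1 ('b')
  [8] 26/16 → 2 ('bf')
  [9] 16/9 → 1 ('b')
  [10] 9/4 → 0 ('')
  [11] 4/15 → 1 ('c')
  [12] 15/23 → 1 ('c')
  [13] 23/25 → 0 ('')
  [14] 25/1 → 0 ('')
  [15] 1/27 → 0 ('')
  [16] 27/12 → 2 ('fa')
  [17] 12/24 → 1 ('f')
  [18] 24/20 → 1 ('f')
  [19] 20/17 → 3 ('ffh')
  [20] 17/2 → 1 ('f')
  [21] 2/21 → 1 ('f')
  [22] 21/18 → 2 ('fh')
  [23] 18/3 → 0 ('')
  [24] 3/0 → 1 ('g')
  [25] 0/10 → 0 ('')
  [26] 10/6 → 1 ('h')
  [27] 6/14 → 1 ('h')
  [28] 14/22 → 2 ('hc')
  [29] 22/19 → 1 ('h')

n(n+1)/2 = 30·31/2 = 465
Σ LCP = 0 + 1 + 1 + 1 + 1 + 2 + 0 + 1 + 2 + 1 + 0 + 1 + 1 + 0 + 0 + 0 + 2 + 1 + 1 + 3 + 1 + 1 + 2 + 0 + 1 + 0 + 1 + 1 + 2 + 1 = 29
distinct = 465 − 29 = 436

436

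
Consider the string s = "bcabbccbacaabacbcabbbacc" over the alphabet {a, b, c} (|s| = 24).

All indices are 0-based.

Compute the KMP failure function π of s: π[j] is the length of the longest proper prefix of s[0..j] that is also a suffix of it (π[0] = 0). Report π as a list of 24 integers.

[0, 0, 0, 1, 1, 2, 0, 1, 0, 0, 0, 0, 1, 0, 0, 1, 2, 3, 4, 5, 1, 0, 0, 0]

π[0] = 0
j=1 s[j]='c': π[1]=0 (border '')
j=2 s[j]='a': π[2]=0 (border '')
j=3 s[j]='b': π[3]=1 (border 'b')
j=4 s[j]='b': k: 1→0; π[4]=1 (border 'b')
j=5 s[j]='c': π[5]=2 (border 'bc')
j=6 s[j]='c': k: 2→0; π[6]=0 (border '')
j=7 s[j]='b': π[7]=1 (border 'b')
j=8 s[j]='a': k: 1→0; π[8]=0 (border '')
j=9 s[j]='c': π[9]=0 (border '')
j=10 s[j]='a': π[10]=0 (border '')
j=11 s[j]='a': π[11]=0 (border '')
j=12 s[j]='b': π[12]=1 (border 'b')
j=13 s[j]='a': k: 1→0; π[13]=0 (border '')
j=14 s[j]='c': π[14]=0 (border '')
j=15 s[j]='b': π[15]=1 (border 'b')
j=16 s[j]='c': π[16]=2 (border 'bc')
j=17 s[j]='a': π[17]=3 (border 'bca')
j=18 s[j]='b': π[18]=4 (border 'bcab')
j=19 s[j]='b': π[19]=5 (border 'bcabb')
j=20 s[j]='b': k: 5→1→0; π[20]=1 (border 'b')
j=21 s[j]='a': k: 1→0; π[21]=0 (border '')
j=22 s[j]='c': π[22]=0 (border '')
j=23 s[j]='c': π[23]=0 (border '')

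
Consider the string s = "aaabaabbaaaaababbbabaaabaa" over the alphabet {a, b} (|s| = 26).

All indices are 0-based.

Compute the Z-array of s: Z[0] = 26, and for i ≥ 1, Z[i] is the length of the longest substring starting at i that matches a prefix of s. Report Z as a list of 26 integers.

Z[0]=26
i=1: fresh scan; Z[1]=2 grow→box=[1,3)
i=2: min(r-i=1, Z[1]=2)=1; Z[2]=1
i=3: fresh scan; Z[3]=0
i=4: fresh scan; Z[4]=2 grow→box=[4,6)
i=5: min(r-i=1, Z[1]=2)=1; Z[5]=1
i=6: fresh scan; Z[6]=0
i=7: fresh scan; Z[7]=0
i=8: fresh scan; Z[8]=3 grow→box=[8,11)
i=9: min(r-i=2, Z[1]=2)=2; Z[9]=3 grow→box=[9,12)
i=10: min(r-i=2, Z[1]=2)=2; Z[10]=5 grow→box=[10,15)
i=11: min(r-i=4, Z[1]=2)=2; Z[11]=2
i=12: min(r-i=3, Z[2]=1)=1; Z[12]=1
i=13: min(r-i=2, Z[3]=0)=0; Z[13]=0
i=14: min(r-i=1, Z[4]=2)=1; Z[14]=1
i=15: fresh scan; Z[15]=0
i=16: fresh scan; Z[16]=0
i=17: fresh scan; Z[17]=0
i=18: fresh scan; Z[18]=1 grow→box=[18,19)
i=19: fresh scan; Z[19]=0
i=20: fresh scan; Z[20]=6 grow→box=[20,26)
i=21: min(r-i=5, Z[1]=2)=2; Z[21]=2
i=22: min(r-i=4, Z[2]=1)=1; Z[22]=1
i=23: min(r-i=3, Z[3]=0)=0; Z[23]=0
i=24: min(r-i=2, Z[4]=2)=2; Z[24]=2
i=25: min(r-i=1, Z[5]=1)=1; Z[25]=1

[26, 2, 1, 0, 2, 1, 0, 0, 3, 3, 5, 2, 1, 0, 1, 0, 0, 0, 1, 0, 6, 2, 1, 0, 2, 1]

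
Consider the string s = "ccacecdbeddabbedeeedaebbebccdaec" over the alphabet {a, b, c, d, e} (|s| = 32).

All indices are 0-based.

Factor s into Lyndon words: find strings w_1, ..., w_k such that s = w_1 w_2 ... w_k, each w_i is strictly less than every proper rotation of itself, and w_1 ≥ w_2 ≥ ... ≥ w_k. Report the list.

["c", "c", "acecdbedd", "abbedeeedaebbebccdaec"]

emit factor 1: 'c' (i=0, period=1)
emit factor 2: 'c' (i=1, period=1)
emit factor 3: 'acecdbedd' (i=2, period=9)
emit factor 4: 'abbedeeedaebbebccdaec' (i=11, period=21)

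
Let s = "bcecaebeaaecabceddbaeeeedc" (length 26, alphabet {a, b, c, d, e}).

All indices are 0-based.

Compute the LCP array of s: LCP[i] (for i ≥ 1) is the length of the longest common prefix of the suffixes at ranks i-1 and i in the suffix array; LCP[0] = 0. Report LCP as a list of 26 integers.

rank | idx | suffix
   0 |   8 | aaecabceddbaeeeedc
   1 |  12 | abceddbaeeeedc
   2 |   4 | aebeaaecabceddbaeeeedc
   3 |   9 | aecabceddbaeeeedc
   4 |  19 | aeeeedc
   5 |  18 | baeeeedc
   6 |   0 | bcecaebeaaecabceddbaeeeedc
   7 |  13 | bceddbaeeeedc
   8 |   6 | beaaecabceddbaeeeedc
   9 |  25 | c
  10 |  11 | cabceddbaeeeedc
  11 |   3 | caebeaaecabceddbaeeeedc
  12 |   1 | cecaebeaaecabceddbaeeeedc
  13 |  14 | ceddbaeeeedc
  14 |  17 | dbaeeeedc
  15 |  24 | dc
  16 |  16 | ddbaeeeedc
  17 |   7 | eaaecabceddbaeeeedc
  18 |   5 | ebeaaecabceddbaeeeedc
  19 |  10 | ecabceddbaeeeedc
  20 |   2 | ecaebeaaecabceddbaeeeedc
  21 |  23 | edc
  22 |  15 | eddbaeeeedc
  23 |  22 | eedc
  24 |  21 | eeedc
  25 |  20 | eeeedc

SA = [8, 12, 4, 9, 19, 18, 0, 13, 6, 25, 11, 3, 1, 14, 17, 24, 16, 7, 5, 10, 2, 23, 15, 22, 21, 20]
rank  pair      lcp
   1  s[8:],s[12:]  1  'a'
   2  s[12:],s[4:]  1  'a'
   3  s[4:],s[9:]  2  'ae'
   4  s[9:],s[19:]  2  'ae'
   5  s[19:],s[18:]  0  ''
   6  s[18:],s[0:]  1  'b'
   7  s[0:],s[13:]  3  'bce'
   8  s[13:],s[6:]  1  'b'
   9  s[6:],s[25:]  0  ''
  10  s[25:],s[11:]  1  'c'
  11  s[11:],s[3:]  2  'ca'
  12  s[3:],s[1:]  1  'c'
  13  s[1:],s[14:]  2  'ce'
  14  s[14:],s[17:]  0  ''
  15  s[17:],s[24:]  1  'd'
  16  s[24:],s[16:]  1  'd'
  17  s[16:],s[7:]  0  ''
  18  s[7:],s[5:]  1  'e'
  19  s[5:],s[10:]  1  'e'
  20  s[10:],s[2:]  3  'eca'
  21  s[2:],s[23:]  1  'e'
  22  s[23:],s[15:]  2  'ed'
  23  s[15:],s[22:]  1  'e'
  24  s[22:],s[21:]  2  'ee'
  25  s[21:],s[20:]  3  'eee'

[0, 1, 1, 2, 2, 0, 1, 3, 1, 0, 1, 2, 1, 2, 0, 1, 1, 0, 1, 1, 3, 1, 2, 1, 2, 3]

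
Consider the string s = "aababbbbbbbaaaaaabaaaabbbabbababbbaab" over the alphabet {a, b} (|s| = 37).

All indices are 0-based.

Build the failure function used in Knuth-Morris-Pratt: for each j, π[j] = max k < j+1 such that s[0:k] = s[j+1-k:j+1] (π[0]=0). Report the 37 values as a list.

[0, 1, 0, 1, 0, 0, 0, 0, 0, 0, 0, 1, 2, 2, 2, 2, 2, 3, 4, 2, 2, 2, 3, 0, 0, 1, 0, 0, 1, 0, 1, 0, 0, 0, 1, 2, 3]

π[0] = 0
j=1 s[j]='a': π[1]=1 (border 'a')
j=2 s[j]='b': k: 1→0; π[2]=0 (border '')
j=3 s[j]='a': π[3]=1 (border 'a')
j=4 s[j]='b': k: 1→0; π[4]=0 (border '')
j=5 s[j]='b': π[5]=0 (border '')
j=6 s[j]='b': π[6]=0 (border '')
j=7 s[j]='b': π[7]=0 (border '')
j=8 s[j]='b': π[8]=0 (border '')
j=9 s[j]='b': π[9]=0 (border '')
j=10 s[j]='b': π[10]=0 (border '')
j=11 s[j]='a': π[11]=1 (border 'a')
j=12 s[j]='a': π[12]=2 (border 'aa')
j=13 s[j]='a': k: 2→1; π[13]=2 (border 'aa')
j=14 s[j]='a': k: 2→1; π[14]=2 (border 'aa')
j=15 s[j]='a': k: 2→1; π[15]=2 (border 'aa')
j=16 s[j]='a': k: 2→1; π[16]=2 (border 'aa')
j=17 s[j]='b': π[17]=3 (border 'aab')
j=18 s[j]='a': π[18]=4 (border 'aaba')
j=19 s[j]='a': k: 4→1; π[19]=2 (border 'aa')
j=20 s[j]='a': k: 2→1; π[20]=2 (border 'aa')
j=21 s[j]='a': k: 2→1; π[21]=2 (border 'aa')
j=22 s[j]='b': π[22]=3 (border 'aab')
j=23 s[j]='b': k: 3→0; π[23]=0 (border '')
j=24 s[j]='b': π[24]=0 (border '')
j=25 s[j]='a': π[25]=1 (border 'a')
j=26 s[j]='b': k: 1→0; π[26]=0 (border '')
j=27 s[j]='b': π[27]=0 (border '')
j=28 s[j]='a': π[28]=1 (border 'a')
j=29 s[j]='b': k: 1→0; π[29]=0 (border '')
j=30 s[j]='a': π[30]=1 (border 'a')
j=31 s[j]='b': k: 1→0; π[31]=0 (border '')
j=32 s[j]='b': π[32]=0 (border '')
j=33 s[j]='b': π[33]=0 (border '')
j=34 s[j]='a': π[34]=1 (border 'a')
j=35 s[j]='a': π[35]=2 (border 'aa')
j=36 s[j]='b': π[36]=3 (border 'aab')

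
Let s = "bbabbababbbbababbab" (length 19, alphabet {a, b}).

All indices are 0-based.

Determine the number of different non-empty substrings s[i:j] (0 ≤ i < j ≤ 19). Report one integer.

129

rank | idx | suffix
   0 |  17 | ab
   1 |  12 | ababbab
   2 |   5 | ababbbbababbab
   3 |  14 | abbab
   4 |   2 | abbababbbbababbab
   5 |   7 | abbbbababbab
   6 |  18 | b
   7 |  16 | bab
   8 |  11 | bababbab
   9 |   4 | bababbbbababbab
  10 |  13 | babbab
  11 |   1 | babbababbbbababbab
  12 |   6 | babbbbababbab
  13 |  15 | bbab
  14 |  10 | bbababbab
  15 |   3 | bbababbbbababbab
  16 |   0 | bbabbababbbbababbab
  17 |   9 | bbbababbab
  18 |   8 | bbbbababbab

SA = [17, 12, 5, 14, 2, 7, 18, 16, 11, 4, 13, 1, 6, 15, 10, 3, 0, 9, 8]
rank  pair      lcp
   1  s[17:],s[12:]  2  'ab'
   2  s[12:],s[5:]  5  'ababb'
   3  s[5:],s[14:]  2  'ab'
   4  s[14:],s[2:]  5  'abbab'
   5  s[2:],s[7:]  3  'abb'
   6  s[7:],s[18:]  0  ''
   7  s[18:],s[16:]  1  'b'
   8  s[16:],s[11:]  3  'bab'
   9  s[11:],s[4:]  6  'bababb'
  10  s[4:],s[13:]  3  'bab'
  11  s[13:],s[1:]  6  'babbab'
  12  s[1:],s[6:]  4  'babb'
  13  s[6:],s[15:]  1  'b'
  14  s[15:],s[10:]  4  'bbab'
  15  s[10:],s[3:]  7  'bbababb'
  16  s[3:],s[0:]  4  'bbab'
  17  s[0:],s[9:]  2  'bb'
  18  s[9:],s[8:]  3  'bbb'

n(n+1)/2 = 19·20/2 = 190
Σ LCP = 0 + 2 + 5 + 2 + 5 + 3 + 0 + 1 + 3 + 6 + 3 + 6 + 4 + 1 + 4 + 7 + 4 + 2 + 3 = 61
distinct = 190 − 61 = 129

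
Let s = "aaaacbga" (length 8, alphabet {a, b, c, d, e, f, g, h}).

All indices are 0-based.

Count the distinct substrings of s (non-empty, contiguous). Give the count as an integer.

sorted suffixes:
  #0 SA[0]=7  'a'
  #1 SA[1]=0  'aaaacbga'
  #2 SA[2]=1  'aaacbga'
  #3 SA[3]=2  'aacbga'
  #4 SA[4]=3  'acbga'
  #5 SA[5]=5  'bga'
  #6 SA[6]=4  'cbga'
  #7 SA[7]=6  'ga'

SA = [7, 0, 1, 2, 3, 5, 4, 6]
i: (SA[i-1],SA[i]) lcp shared
  1: (7,0) 1 'a'
  2: (0,1) 3 'aaa'
  3: (1,2) 2 'aa'
  4: (2,3) 1 'a'
  5: (3,5) 0 ''
  6: (5,4) 0 ''
  7: (4,6) 0 ''

n(n+1)/2 = 8·9/2 = 36
Σ LCP = 0 + 1 + 3 + 2 + 1 + 0 + 0 + 0 = 7
distinct = 36 − 7 = 29

29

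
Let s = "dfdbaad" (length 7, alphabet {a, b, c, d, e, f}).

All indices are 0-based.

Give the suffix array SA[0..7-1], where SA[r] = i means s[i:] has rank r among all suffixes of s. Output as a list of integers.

rank | idx | suffix
   0 |   4 | aad
   1 |   5 | ad
   2 |   3 | baad
   3 |   6 | d
   4 |   2 | dbaad
   5 |   0 | dfdbaad
   6 |   1 | fdbaad

[4, 5, 3, 6, 2, 0, 1]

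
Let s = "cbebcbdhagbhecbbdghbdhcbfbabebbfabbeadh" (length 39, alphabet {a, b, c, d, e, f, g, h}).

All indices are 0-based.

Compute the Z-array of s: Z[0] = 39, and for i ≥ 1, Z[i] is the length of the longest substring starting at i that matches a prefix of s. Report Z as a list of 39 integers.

[39, 0, 0, 0, 2, 0, 0, 0, 0, 0, 0, 0, 0, 2, 0, 0, 0, 0, 0, 0, 0, 0, 2, 0, 0, 0, 0, 0, 0, 0, 0, 0, 0, 0, 0, 0, 0, 0, 0]

Z[0]=39
i=1: fresh scan; Z[1]=0
i=2: fresh scan; Z[2]=0
i=3: fresh scan; Z[3]=0
i=4: fresh scan; Z[4]=2 grow→box=[4,6)
i=5: min(r-i=1, Z[1]=0)=0; Z[5]=0
i=6: fresh scan; Z[6]=0
i=7: fresh scan; Z[7]=0
i=8: fresh scan; Z[8]=0
i=9: fresh scan; Z[9]=0
i=10: fresh scan; Z[10]=0
i=11: fresh scan; Z[11]=0
i=12: fresh scan; Z[12]=0
i=13: fresh scan; Z[13]=2 grow→box=[13,15)
i=14: min(r-i=1, Z[1]=0)=0; Z[14]=0
i=15: fresh scan; Z[15]=0
i=16: fresh scan; Z[16]=0
i=17: fresh scan; Z[17]=0
i=18: fresh scan; Z[18]=0
i=19: fresh scan; Z[19]=0
i=20: fresh scan; Z[20]=0
i=21: fresh scan; Z[21]=0
i=22: fresh scan; Z[22]=2 grow→box=[22,24)
i=23: min(r-i=1, Z[1]=0)=0; Z[23]=0
i=24: fresh scan; Z[24]=0
i=25: fresh scan; Z[25]=0
i=26: fresh scan; Z[26]=0
i=27: fresh scan; Z[27]=0
i=28: fresh scan; Z[28]=0
i=29: fresh scan; Z[29]=0
i=30: fresh scan; Z[30]=0
i=31: fresh scan; Z[31]=0
i=32: fresh scan; Z[32]=0
i=33: fresh scan; Z[33]=0
i=34: fresh scan; Z[34]=0
i=35: fresh scan; Z[35]=0
i=36: fresh scan; Z[36]=0
i=37: fresh scan; Z[37]=0
i=38: fresh scan; Z[38]=0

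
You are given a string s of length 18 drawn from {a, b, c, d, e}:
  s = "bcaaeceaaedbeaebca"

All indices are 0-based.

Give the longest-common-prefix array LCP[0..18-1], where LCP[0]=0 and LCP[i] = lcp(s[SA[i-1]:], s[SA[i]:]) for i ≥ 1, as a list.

rank | idx | suffix
   0 |  17 | a
   1 |   2 | aaeceaaedbeaebca
   2 |   7 | aaedbeaebca
   3 |  13 | aebca
   4 |   3 | aeceaaedbeaebca
   5 |   8 | aedbeaebca
   6 |  15 | bca
   7 |   0 | bcaaeceaaedbeaebca
   8 |  11 | beaebca
   9 |  16 | ca
  10 |   1 | caaeceaaedbeaebca
  11 |   5 | ceaaedbeaebca
  12 |  10 | dbeaebca
  13 |   6 | eaaedbeaebca
  14 |  12 | eaebca
  15 |  14 | ebca
  16 |   4 | eceaaedbeaebca
  17 |   9 | edbeaebca

SA = [17, 2, 7, 13, 3, 8, 15, 0, 11, 16, 1, 5, 10, 6, 12, 14, 4, 9]
rank  pair      lcp
   1  s[17:],s[2:]  1  'a'
   2  s[2:],s[7:]  3  'aae'
   3  s[7:],s[13:]  1  'a'
   4  s[13:],s[3:]  2  'ae'
   5  s[3:],s[8:]  2  'ae'
   6  s[8:],s[15:]  0  ''
   7  s[15:],s[0:]  3  'bca'
   8  s[0:],s[11:]  1  'b'
   9  s[11:],s[16:]  0  ''
  10  s[16:],s[1:]  2  'ca'
  11  s[1:],s[5:]  1  'c'
  12  s[5:],s[10:]  0  ''
  13  s[10:],s[6:]  0  ''
  14  s[6:],s[12:]  2  'ea'
  15  s[12:],s[14:]  1  'e'
  16  s[14:],s[4:]  1  'e'
  17  s[4:],s[9:]  1  'e'

[0, 1, 3, 1, 2, 2, 0, 3, 1, 0, 2, 1, 0, 0, 2, 1, 1, 1]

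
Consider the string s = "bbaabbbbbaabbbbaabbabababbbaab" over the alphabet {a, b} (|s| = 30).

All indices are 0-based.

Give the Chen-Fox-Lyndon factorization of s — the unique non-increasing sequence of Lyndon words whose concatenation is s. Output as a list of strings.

emit factor 1: 'b' (i=0, period=1)
emit factor 2: 'b' (i=1, period=1)
emit factor 3: 'aabbbbb' (i=2, period=7)
emit factor 4: 'aabbbb' (i=9, period=6)
emit factor 5: 'aabbabababbb' (i=15, period=12)
emit factor 6: 'aab' (i=27, period=3)

["b", "b", "aabbbbb", "aabbbb", "aabbabababbb", "aab"]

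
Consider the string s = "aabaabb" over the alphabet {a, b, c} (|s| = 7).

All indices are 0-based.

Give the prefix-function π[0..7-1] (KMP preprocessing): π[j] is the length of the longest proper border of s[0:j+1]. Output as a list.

[0, 1, 0, 1, 2, 3, 0]

π[0] = 0
j=1 s[j]='a': π[1]=1 (border 'a')
j=2 s[j]='b': k: 1→0; π[2]=0 (border '')
j=3 s[j]='a': π[3]=1 (border 'a')
j=4 s[j]='a': π[4]=2 (border 'aa')
j=5 s[j]='b': π[5]=3 (border 'aab')
j=6 s[j]='b': k: 3→0; π[6]=0 (border '')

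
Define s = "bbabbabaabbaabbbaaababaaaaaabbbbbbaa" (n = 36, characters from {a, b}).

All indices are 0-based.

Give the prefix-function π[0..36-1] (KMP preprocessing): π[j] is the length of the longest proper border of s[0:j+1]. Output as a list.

[0, 1, 0, 1, 2, 3, 4, 0, 0, 1, 2, 3, 0, 1, 2, 2, 3, 0, 0, 1, 0, 1, 0, 0, 0, 0, 0, 0, 1, 2, 2, 2, 2, 2, 3, 0]

π[0] = 0
j=1 s[j]='b': π[1]=1 (border 'b')
j=2 s[j]='a': k: 1→0; π[2]=0 (border '')
j=3 s[j]='b': π[3]=1 (border 'b')
j=4 s[j]='b': π[4]=2 (border 'bb')
j=5 s[j]='a': π[5]=3 (border 'bba')
j=6 s[j]='b': π[6]=4 (border 'bbab')
j=7 s[j]='a': k: 4→1→0; π[7]=0 (border '')
j=8 s[j]='a': π[8]=0 (border '')
j=9 s[j]='b': π[9]=1 (border 'b')
j=10 s[j]='b': π[10]=2 (border 'bb')
j=11 s[j]='a': π[11]=3 (border 'bba')
j=12 s[j]='a': k: 3→0; π[12]=0 (border '')
j=13 s[j]='b': π[13]=1 (border 'b')
j=14 s[j]='b': π[14]=2 (border 'bb')
j=15 s[j]='b': k: 2→1; π[15]=2 (border 'bb')
j=16 s[j]='a': π[16]=3 (border 'bba')
j=17 s[j]='a': k: 3→0; π[17]=0 (border '')
j=18 s[j]='a': π[18]=0 (border '')
j=19 s[j]='b': π[19]=1 (border 'b')
j=20 s[j]='a': k: 1→0; π[20]=0 (border '')
j=21 s[j]='b': π[21]=1 (border 'b')
j=22 s[j]='a': k: 1→0; π[22]=0 (border '')
j=23 s[j]='a': π[23]=0 (border '')
j=24 s[j]='a': π[24]=0 (border '')
j=25 s[j]='a': π[25]=0 (border '')
j=26 s[j]='a': π[26]=0 (border '')
j=27 s[j]='a': π[27]=0 (border '')
j=28 s[j]='b': π[28]=1 (border 'b')
j=29 s[j]='b': π[29]=2 (border 'bb')
j=30 s[j]='b': k: 2→1; π[30]=2 (border 'bb')
j=31 s[j]='b': k: 2→1; π[31]=2 (border 'bb')
j=32 s[j]='b': k: 2→1; π[32]=2 (border 'bb')
j=33 s[j]='b': k: 2→1; π[33]=2 (border 'bb')
j=34 s[j]='a': π[34]=3 (border 'bba')
j=35 s[j]='a': k: 3→0; π[35]=0 (border '')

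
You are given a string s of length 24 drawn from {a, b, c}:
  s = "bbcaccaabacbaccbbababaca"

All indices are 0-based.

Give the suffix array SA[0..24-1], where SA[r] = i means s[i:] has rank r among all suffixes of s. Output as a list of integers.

[23, 6, 17, 19, 7, 21, 9, 3, 12, 16, 18, 20, 8, 11, 15, 0, 1, 22, 5, 2, 10, 14, 4, 13]

sorted suffixes:
  #0 SA[0]=23  'a'
  #1 SA[1]=6  'aabacbaccbbababaca'
  #2 SA[2]=17  'ababaca'
  #3 SA[3]=19  'abaca'
  #4 SA[4]=7  'abacbaccbbababaca'
  #5 SA[5]=21  'aca'
  #6 SA[6]=9  'acbaccbbababaca'
  #7 SA[7]=3  'accaabacbaccbbababaca'
  #8 SA[8]=12  'accbbababaca'
  #9 SA[9]=16  'bababaca'
  #10 SA[10]=18  'babaca'
  #11 SA[11]=20  'baca'
  #12 SA[12]=8  'bacbaccbbababaca'
  #13 SA[13]=11  'baccbbababaca'
  #14 SA[14]=15  'bbababaca'
  #15 SA[15]=0  'bbcaccaabacbaccbbababaca'
  #16 SA[16]=1  'bcaccaabacbaccbbababaca'
  #17 SA[17]=22  'ca'
  #18 SA[18]=5  'caabacbaccbbababaca'
  #19 SA[19]=2  'caccaabacbaccbbababaca'
  #20 SA[20]=10  'cbaccbbababaca'
  #21 SA[21]=14  'cbbababaca'
  #22 SA[22]=4  'ccaabacbaccbbababaca'
  #23 SA[23]=13  'ccbbababaca'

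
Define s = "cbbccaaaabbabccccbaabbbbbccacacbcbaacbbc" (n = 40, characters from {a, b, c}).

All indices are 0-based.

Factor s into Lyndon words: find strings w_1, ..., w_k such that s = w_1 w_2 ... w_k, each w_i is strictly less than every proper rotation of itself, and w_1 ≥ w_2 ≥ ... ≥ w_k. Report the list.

["c", "bbcc", "aaaabbabccccbaabbbbbccacacbcbaacbbc"]

emit factor 1: 'c' (i=0, period=1)
emit factor 2: 'bbcc' (i=1, period=4)
emit factor 3: 'aaaabbabccccbaabbbbbccacacbcbaacbbc' (i=5, period=35)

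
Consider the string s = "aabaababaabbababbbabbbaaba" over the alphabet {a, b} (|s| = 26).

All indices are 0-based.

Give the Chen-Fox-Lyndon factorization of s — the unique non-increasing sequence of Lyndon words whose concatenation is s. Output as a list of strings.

emit factor 1: 'aabaababaabbababbbabbb' (i=0, period=22)
emit factor 2: 'aab' (i=22, period=3)
emit factor 3: 'a' (i=25, period=1)

["aabaababaabbababbbabbb", "aab", "a"]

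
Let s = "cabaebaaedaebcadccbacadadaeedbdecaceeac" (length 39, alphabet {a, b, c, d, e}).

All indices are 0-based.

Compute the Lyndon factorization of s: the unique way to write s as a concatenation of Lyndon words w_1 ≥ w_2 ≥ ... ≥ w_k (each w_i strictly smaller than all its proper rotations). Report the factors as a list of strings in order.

emit factor 1: 'c' (i=0, period=1)
emit factor 2: 'abaeb' (i=1, period=5)
emit factor 3: 'aaedaebcadccbacadadaeedbdecaceeac' (i=6, period=33)

["c", "abaeb", "aaedaebcadccbacadadaeedbdecaceeac"]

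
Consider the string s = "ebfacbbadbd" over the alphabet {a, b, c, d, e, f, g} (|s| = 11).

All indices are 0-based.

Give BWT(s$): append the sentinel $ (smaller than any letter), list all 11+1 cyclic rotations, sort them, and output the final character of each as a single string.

rank  rotation      last
    0  $ebfacbbadbd  d
    1  acbbadbd$ebf  f
    2  adbd$ebfacbb  b
    3  badbd$ebfacb  b
    4  bbadbd$ebfac  c
    5  bd$ebfacbbad  d
    6  bfacbbadbd$e  e
    7  cbbadbd$ebfa  a
    8  d$ebfacbbadb  b
    9  dbd$ebfacbba  a
   10  ebfacbbadbd$  $
   11  facbbadbd$eb  b

dfbbcdeaba$b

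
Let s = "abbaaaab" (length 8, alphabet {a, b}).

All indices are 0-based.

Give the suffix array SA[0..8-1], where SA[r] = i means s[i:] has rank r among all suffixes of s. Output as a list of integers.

[3, 4, 5, 6, 0, 7, 2, 1]

rank | idx | suffix
   0 |   3 | aaaab
   1 |   4 | aaab
   2 |   5 | aab
   3 |   6 | ab
   4 |   0 | abbaaaab
   5 |   7 | b
   6 |   2 | baaaab
   7 |   1 | bbaaaab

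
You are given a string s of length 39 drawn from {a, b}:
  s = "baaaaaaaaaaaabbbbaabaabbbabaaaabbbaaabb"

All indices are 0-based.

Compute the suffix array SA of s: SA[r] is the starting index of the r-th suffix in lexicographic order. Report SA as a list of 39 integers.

[1, 2, 3, 4, 5, 6, 7, 8, 27, 9, 34, 28, 10, 17, 35, 29, 20, 11, 25, 18, 36, 30, 21, 12, 38, 0, 26, 33, 16, 19, 24, 37, 32, 15, 23, 31, 14, 22, 13]

sorted suffixes:
  #0 SA[0]=1  'aaaaaaaaaaaabbbbaabaabbbabaaaabbbaaabb'
  #1 SA[1]=2  'aaaaaaaaaaabbbbaabaabbbabaaaabbbaaabb'
  #2 SA[2]=3  'aaaaaaaaaabbbbaabaabbbabaaaabbbaaabb'
  #3 SA[3]=4  'aaaaaaaaabbbbaabaabbbabaaaabbbaaabb'
  #4 SA[4]=5  'aaaaaaaabbbbaabaabbbabaaaabbbaaabb'
  #5 SA[5]=6  'aaaaaaabbbbaabaabbbabaaaabbbaaabb'
  #6 SA[6]=7  'aaaaaabbbbaabaabbbabaaaabbbaaabb'
  #7 SA[7]=8  'aaaaabbbbaabaabbbabaaaabbbaaabb'
  #8 SA[8]=27  'aaaabbbaaabb'
  #9 SA[9]=9  'aaaabbbbaabaabbbabaaaabbbaaabb'
  #10 SA[10]=34  'aaabb'
  #11 SA[11]=28  'aaabbbaaabb'
  #12 SA[12]=10  'aaabbbbaabaabbbabaaaabbbaaabb'
  #13 SA[13]=17  'aabaabbbabaaaabbbaaabb'
  #14 SA[14]=35  'aabb'
  #15 SA[15]=29  'aabbbaaabb'
  #16 SA[16]=20  'aabbbabaaaabbbaaabb'
  #17 SA[17]=11  'aabbbbaabaabbbabaaaabbbaaabb'
  #18 SA[18]=25  'abaaaabbbaaabb'
  #19 SA[19]=18  'abaabbbabaaaabbbaaabb'
  #20 SA[20]=36  'abb'
  #21 SA[21]=30  'abbbaaabb'
  #22 SA[22]=21  'abbbabaaaabbbaaabb'
  #23 SA[23]=12  'abbbbaabaabbbabaaaabbbaaabb'
  #24 SA[24]=38  'b'
  #25 SA[25]=0  'baaaaaaaaaaaabbbbaabaabbbabaaaabbbaaabb'
  #26 SA[26]=26  'baaaabbbaaabb'
  #27 SA[27]=33  'baaabb'
  #28 SA[28]=16  'baabaabbbabaaaabbbaaabb'
  #29 SA[29]=19  'baabbbabaaaabbbaaabb'
  #30 SA[30]=24  'babaaaabbbaaabb'
  #31 SA[31]=37  'bb'
  #32 SA[32]=32  'bbaaabb'
  #33 SA[33]=15  'bbaabaabbbabaaaabbbaaabb'
  #34 SA[34]=23  'bbabaaaabbbaaabb'
  #35 SA[35]=31  'bbbaaabb'
  #36 SA[36]=14  'bbbaabaabbbabaaaabbbaaabb'
  #37 SA[37]=22  'bbbabaaaabbbaaabb'
  #38 SA[38]=13  'bbbbaabaabbbabaaaabbbaaabb'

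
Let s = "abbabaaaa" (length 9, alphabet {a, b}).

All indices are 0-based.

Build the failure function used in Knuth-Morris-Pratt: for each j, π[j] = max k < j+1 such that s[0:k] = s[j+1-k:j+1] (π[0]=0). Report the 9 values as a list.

[0, 0, 0, 1, 2, 1, 1, 1, 1]

π[0] = 0
j=1 s[j]='b': π[1]=0 (border '')
j=2 s[j]='b': π[2]=0 (border '')
j=3 s[j]='a': π[3]=1 (border 'a')
j=4 s[j]='b': π[4]=2 (border 'ab')
j=5 s[j]='a': k: 2→0; π[5]=1 (border 'a')
j=6 s[j]='a': k: 1→0; π[6]=1 (border 'a')
j=7 s[j]='a': k: 1→0; π[7]=1 (border 'a')
j=8 s[j]='a': k: 1→0; π[8]=1 (border 'a')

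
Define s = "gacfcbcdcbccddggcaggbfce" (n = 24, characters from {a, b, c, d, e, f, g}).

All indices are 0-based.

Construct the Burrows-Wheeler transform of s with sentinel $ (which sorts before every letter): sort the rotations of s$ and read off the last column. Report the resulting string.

rank  rotation                   last
    0  $gacfcbcdcbccddggcaggbfce  e
    1  acfcbcdcbccddggcaggbfce$g  g
    2  aggbfce$gacfcbcdcbccddggc  c
    3  bccddggcaggbfce$gacfcbcdc  c
    4  bcdcbccddggcaggbfce$gacfc  c
    5  bfce$gacfcbcdcbccddggcagg  g
    6  caggbfce$gacfcbcdcbccddgg  g
    7  cbccddggcaggbfce$gacfcbcd  d
    8  cbcdcbccddggcaggbfce$gacf  f
    9  ccddggcaggbfce$gacfcbcdcb  b
   10  cdcbccddggcaggbfce$gacfcb  b
   11  cddggcaggbfce$gacfcbcdcbc  c
   12  ce$gacfcbcdcbccddggcaggbf  f
   13  cfcbcdcbccddggcaggbfce$ga  a
   14  dcbccddggcaggbfce$gacfcbc  c
   15  ddggcaggbfce$gacfcbcdcbcc  c
   16  dggcaggbfce$gacfcbcdcbccd  d
   17  e$gacfcbcdcbccddggcaggbfc  c
   18  fcbcdcbccddggcaggbfce$gac  c
   19  fce$gacfcbcdcbccddggcaggb  b
   20  gacfcbcdcbccddggcaggbfce$  $
   21  gbfce$gacfcbcdcbccddggcag  g
   22  gcaggbfce$gacfcbcdcbccddg  g
   23  ggbfce$gacfcbcdcbccddggca  a
   24  ggcaggbfce$gacfcbcdcbccdd  d

egcccggdfbbcfaccdccb$ggad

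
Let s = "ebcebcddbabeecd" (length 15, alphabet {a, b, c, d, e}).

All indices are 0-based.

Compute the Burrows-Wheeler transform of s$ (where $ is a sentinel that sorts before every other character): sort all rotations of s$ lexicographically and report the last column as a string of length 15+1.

dbdeeaebbcdcc$eb

rank  rotation          last
    0  $ebcebcddbabeecd  d
    1  abeecd$ebcebcddb  b
    2  babeecd$ebcebcdd  d
    3  bcddbabeecd$ebce  e
    4  bcebcddbabeecd$e  e
    5  beecd$ebcebcddba  a
    6  cd$ebcebcddbabee  e
    7  cddbabeecd$ebceb  b
    8  cebcddbabeecd$eb  b
    9  d$ebcebcddbabeec  c
   10  dbabeecd$ebcebcd  d
   11  ddbabeecd$ebcebc  c
   12  ebcddbabeecd$ebc  c
   13  ebcebcddbabeecd$  $
   14  ecd$ebcebcddbabe  e
   15  eecd$ebcebcddbab  b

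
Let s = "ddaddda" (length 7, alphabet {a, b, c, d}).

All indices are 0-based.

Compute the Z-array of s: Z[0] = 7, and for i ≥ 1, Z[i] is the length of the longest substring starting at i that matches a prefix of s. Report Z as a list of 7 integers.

[7, 1, 0, 2, 3, 1, 0]

Z[0]=7
i=1: outside box; Z[1]=1 grow→box=[1,2)
i=2: outside box; Z[2]=0
i=3: outside box; Z[3]=2 grow→box=[3,5)
i=4: min(r-i=1, Z[1]=1)=1; Z[4]=3 grow→box=[4,7)
i=5: min(r-i=2, Z[1]=1)=1; Z[5]=1
i=6: min(r-i=1, Z[2]=0)=0; Z[6]=0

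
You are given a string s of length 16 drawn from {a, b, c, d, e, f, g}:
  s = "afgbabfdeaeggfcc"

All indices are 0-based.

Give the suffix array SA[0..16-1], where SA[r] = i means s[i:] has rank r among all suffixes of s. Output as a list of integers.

rank→(start, suffix):
  0 → (4, 'abfdeaeggfcc')
  1 → (9, 'aeggfcc')
  2 → (0, 'afgbabfdeaeggfcc')
  3 → (3, 'babfdeaeggfcc')
  4 → (5, 'bfdeaeggfcc')
  5 → (15, 'c')
  6 → (14, 'cc')
  7 → (7, 'deaeggfcc')
  8 → (8, 'eaeggfcc')
  9 → (10, 'eggfcc')
  10 → (13, 'fcc')
  11 → (6, 'fdeaeggfcc')
  12 → (1, 'fgbabfdeaeggfcc')
  13 → (2, 'gbabfdeaeggfcc')
  14 → (12, 'gfcc')
  15 → (11, 'ggfcc')

[4, 9, 0, 3, 5, 15, 14, 7, 8, 10, 13, 6, 1, 2, 12, 11]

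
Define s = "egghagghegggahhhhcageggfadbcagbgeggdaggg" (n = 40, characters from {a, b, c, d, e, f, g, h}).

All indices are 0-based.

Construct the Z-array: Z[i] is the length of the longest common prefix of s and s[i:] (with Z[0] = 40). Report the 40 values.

Z[0]=40
i=1: fresh scan; Z[1]=0
i=2: fresh scan; Z[2]=0
i=3: fresh scan; Z[3]=0
i=4: fresh scan; Z[4]=0
i=5: fresh scan; Z[5]=0
i=6: fresh scan; Z[6]=0
i=7: fresh scan; Z[7]=0
i=8: fresh scan; Z[8]=3 scan→box=[8,11)
i=9: min(r-i=2, Z[1]=0)=0; Z[9]=0
i=10: min(r-i=1, Z[2]=0)=0; Z[10]=0
i=11: fresh scan; Z[11]=0
i=12: fresh scan; Z[12]=0
i=13: fresh scan; Z[13]=0
i=14: fresh scan; Z[14]=0
i=15: fresh scan; Z[15]=0
i=16: fresh scan; Z[16]=0
i=17: fresh scan; Z[17]=0
i=18: fresh scan; Z[18]=0
i=19: fresh scan; Z[19]=0
i=20: fresh scan; Z[20]=3 scan→box=[20,23)
i=21: min(r-i=2, Z[1]=0)=0; Z[21]=0
i=22: min(r-i=1, Z[2]=0)=0; Z[22]=0
i=23: fresh scan; Z[23]=0
i=24: fresh scan; Z[24]=0
i=25: fresh scan; Z[25]=0
i=26: fresh scan; Z[26]=0
i=27: fresh scan; Z[27]=0
i=28: fresh scan; Z[28]=0
i=29: fresh scan; Z[29]=0
i=30: fresh scan; Z[30]=0
i=31: fresh scan; Z[31]=0
i=32: fresh scan; Z[32]=3 scan→box=[32,35)
i=33: min(r-i=2, Z[1]=0)=0; Z[33]=0
i=34: min(r-i=1, Z[2]=0)=0; Z[34]=0
i=35: fresh scan; Z[35]=0
i=36: fresh scan; Z[36]=0
i=37: fresh scan; Z[37]=0
i=38: fresh scan; Z[38]=0
i=39: fresh scan; Z[39]=0

[40, 0, 0, 0, 0, 0, 0, 0, 3, 0, 0, 0, 0, 0, 0, 0, 0, 0, 0, 0, 3, 0, 0, 0, 0, 0, 0, 0, 0, 0, 0, 0, 3, 0, 0, 0, 0, 0, 0, 0]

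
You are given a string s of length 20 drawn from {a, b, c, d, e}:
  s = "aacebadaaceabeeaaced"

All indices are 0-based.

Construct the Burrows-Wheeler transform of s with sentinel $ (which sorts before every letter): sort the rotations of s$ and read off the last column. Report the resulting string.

dd$eeaaabeaaaaeaecccb

rank  rotation               last
    0  $aacebadaaceabeeaaced  d
    1  aaceabeeaaced$aacebad  d
    2  aacebadaaceabeeaaced$  $
    3  aaced$aacebadaaceabee  e
    4  abeeaaced$aacebadaace  e
    5  aceabeeaaced$aacebada  a
    6  acebadaaceabeeaaced$a  a
    7  aced$aacebadaaceabeea  a
    8  adaaceabeeaaced$aaceb  b
    9  badaaceabeeaaced$aace  e
   10  beeaaced$aacebadaacea  a
   11  ceabeeaaced$aacebadaa  a
   12  cebadaaceabeeaaced$aa  a
   13  ced$aacebadaaceabeeaa  a
   14  d$aacebadaaceabeeaace  e
   15  daaceabeeaaced$aaceba  a
   16  eaaced$aacebadaaceabe  e
   17  eabeeaaced$aacebadaac  c
   18  ebadaaceabeeaaced$aac  c
   19  ed$aacebadaaceabeeaac  c
   20  eeaaced$aacebadaaceab  b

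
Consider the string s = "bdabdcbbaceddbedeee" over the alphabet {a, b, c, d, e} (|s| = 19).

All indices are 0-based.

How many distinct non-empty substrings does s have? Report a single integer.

rank | idx | suffix
   0 |   2 | abdcbbaceddbedeee
   1 |   8 | aceddbedeee
   2 |   7 | baceddbedeee
   3 |   6 | bbaceddbedeee
   4 |   0 | bdabdcbbaceddbedeee
   5 |   3 | bdcbbaceddbedeee
   6 |  13 | bedeee
   7 |   5 | cbbaceddbedeee
   8 |   9 | ceddbedeee
   9 |   1 | dabdcbbaceddbedeee
  10 |  12 | dbedeee
  11 |   4 | dcbbaceddbedeee
  12 |  11 | ddbedeee
  13 |  15 | deee
  14 |  18 | e
  15 |  10 | eddbedeee
  16 |  14 | edeee
  17 |  17 | ee
  18 |  16 | eee

SA = [2, 8, 7, 6, 0, 3, 13, 5, 9, 1, 12, 4, 11, 15, 18, 10, 14, 17, 16]
i: (SA[i-1],SA[i]) lcp shared
  1: (2,8) 1 'a'
  2: (8,7) 0 ''
  3: (7,6) 1 'b'
  4: (6,0) 1 'b'
  5: (0,3) 2 'bd'
  6: (3,13) 1 'b'
  7: (13,5) 0 ''
  8: (5,9) 1 'c'
  9: (9,1) 0 ''
  10: (1,12) 1 'd'
  11: (12,4) 1 'd'
  12: (4,11) 1 'd'
  13: (11,15) 1 'd'
  14: (15,18) 0 ''
  15: (18,10) 1 'e'
  16: (10,14) 2 'ed'
  17: (14,17) 1 'e'
  18: (17,16) 2 'ee'

n(n+1)/2 = 19·20/2 = 190
Σ LCP = 0 + 1 + 0 + 1 + 1 + 2 + 1 + 0 + 1 + 0 + 1 + 1 + 1 + 1 + 0 + 1 + 2 + 1 + 2 = 17
distinct = 190 − 17 = 173

173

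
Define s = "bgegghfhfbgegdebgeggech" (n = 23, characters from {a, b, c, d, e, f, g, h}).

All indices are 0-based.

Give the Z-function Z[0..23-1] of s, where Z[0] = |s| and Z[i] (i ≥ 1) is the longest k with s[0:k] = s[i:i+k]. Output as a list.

[23, 0, 0, 0, 0, 0, 0, 0, 0, 4, 0, 0, 0, 0, 0, 5, 0, 0, 0, 0, 0, 0, 0]

Z[0]=23
i=1: i≥r, start 0; Z[1]=0
i=2: i≥r, start 0; Z[2]=0
i=3: i≥r, start 0; Z[3]=0
i=4: i≥r, start 0; Z[4]=0
i=5: i≥r, start 0; Z[5]=0
i=6: i≥r, start 0; Z[6]=0
i=7: i≥r, start 0; Z[7]=0
i=8: i≥r, start 0; Z[8]=0
i=9: i≥r, start 0; Z[9]=4 extend→box=[9,13)
i=10: min(r-i=3, Z[1]=0)=0; Z[10]=0
i=11: min(r-i=2, Z[2]=0)=0; Z[11]=0
i=12: min(r-i=1, Z[3]=0)=0; Z[12]=0
i=13: i≥r, start 0; Z[13]=0
i=14: i≥r, start 0; Z[14]=0
i=15: i≥r, start 0; Z[15]=5 extend→box=[15,20)
i=16: min(r-i=4, Z[1]=0)=0; Z[16]=0
i=17: min(r-i=3, Z[2]=0)=0; Z[17]=0
i=18: min(r-i=2, Z[3]=0)=0; Z[18]=0
i=19: min(r-i=1, Z[4]=0)=0; Z[19]=0
i=20: i≥r, start 0; Z[20]=0
i=21: i≥r, start 0; Z[21]=0
i=22: i≥r, start 0; Z[22]=0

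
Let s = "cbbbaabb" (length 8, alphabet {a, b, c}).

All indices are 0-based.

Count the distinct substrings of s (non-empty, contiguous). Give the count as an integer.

29

sorted suffixes:
  #0 SA[0]=4  'aabb'
  #1 SA[1]=5  'abb'
  #2 SA[2]=7  'b'
  #3 SA[3]=3  'baabb'
  #4 SA[4]=6  'bb'
  #5 SA[5]=2  'bbaabb'
  #6 SA[6]=1  'bbbaabb'
  #7 SA[7]=0  'cbbbaabb'

SA = [4, 5, 7, 3, 6, 2, 1, 0]
i: (SA[i-1],SA[i]) lcp shared
  1: (4,5) 1 'a'
  2: (5,7) 0 ''
  3: (7,3) 1 'b'
  4: (3,6) 1 'b'
  5: (6,2) 2 'bb'
  6: (2,1) 2 'bb'
  7: (1,0) 0 ''

n(n+1)/2 = 8·9/2 = 36
Σ LCP = 0 + 1 + 0 + 1 + 1 + 2 + 2 + 0 = 7
distinct = 36 − 7 = 29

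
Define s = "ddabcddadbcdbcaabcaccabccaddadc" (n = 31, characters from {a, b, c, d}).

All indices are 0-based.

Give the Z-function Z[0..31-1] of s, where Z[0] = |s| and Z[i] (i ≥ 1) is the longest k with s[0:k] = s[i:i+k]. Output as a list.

Z[0]=31
i=1: fresh scan; Z[1]=1 extend→box=[1,2)
i=2: fresh scan; Z[2]=0
i=3: fresh scan; Z[3]=0
i=4: fresh scan; Z[4]=0
i=5: fresh scan; Z[5]=3 extend→box=[5,8)
i=6: min(r-i=2, Z[1]=1)=1; Z[6]=1
i=7: min(r-i=1, Z[2]=0)=0; Z[7]=0
i=8: fresh scan; Z[8]=1 extend→box=[8,9)
i=9: fresh scan; Z[9]=0
i=10: fresh scan; Z[10]=0
i=11: fresh scan; Z[11]=1 extend→box=[11,12)
i=12: fresh scan; Z[12]=0
i=13: fresh scan; Z[13]=0
i=14: fresh scan; Z[14]=0
i=15: fresh scan; Z[15]=0
i=16: fresh scan; Z[16]=0
i=17: fresh scan; Z[17]=0
i=18: fresh scan; Z[18]=0
i=19: fresh scan; Z[19]=0
i=20: fresh scan; Z[20]=0
i=21: fresh scan; Z[21]=0
i=22: fresh scan; Z[22]=0
i=23: fresh scan; Z[23]=0
i=24: fresh scan; Z[24]=0
i=25: fresh scan; Z[25]=0
i=26: fresh scan; Z[26]=3 extend→box=[26,29)
i=27: min(r-i=2, Z[1]=1)=1; Z[27]=1
i=28: min(r-i=1, Z[2]=0)=0; Z[28]=0
i=29: fresh scan; Z[29]=1 extend→box=[29,30)
i=30: fresh scan; Z[30]=0

[31, 1, 0, 0, 0, 3, 1, 0, 1, 0, 0, 1, 0, 0, 0, 0, 0, 0, 0, 0, 0, 0, 0, 0, 0, 0, 3, 1, 0, 1, 0]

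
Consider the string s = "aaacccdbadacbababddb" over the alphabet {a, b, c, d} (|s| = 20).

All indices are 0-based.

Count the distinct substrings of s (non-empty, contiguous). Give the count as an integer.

sorted suffixes:
  #0 SA[0]=0  'aaacccdbadacbababddb'
  #1 SA[1]=1  'aacccdbadacbababddb'
  #2 SA[2]=13  'ababddb'
  #3 SA[3]=15  'abddb'
  #4 SA[4]=10  'acbababddb'
  #5 SA[5]=2  'acccdbadacbababddb'
  #6 SA[6]=8  'adacbababddb'
  #7 SA[7]=19  'b'
  #8 SA[8]=12  'bababddb'
  #9 SA[9]=14  'babddb'
  #10 SA[10]=7  'badacbababddb'
  #11 SA[11]=16  'bddb'
  #12 SA[12]=11  'cbababddb'
  #13 SA[13]=3  'cccdbadacbababddb'
  #14 SA[14]=4  'ccdbadacbababddb'
  #15 SA[15]=5  'cdbadacbababddb'
  #16 SA[16]=9  'dacbababddb'
  #17 SA[17]=18  'db'
  #18 SA[18]=6  'dbadacbababddb'
  #19 SA[19]=17  'ddb'

SA = [0, 1, 13, 15, 10, 2, 8, 19, 12, 14, 7, 16, 11, 3, 4, 5, 9, 18, 6, 17]
rank  pair      lcp
   1  s[0:],s[1:]  2  'aa'
   2  s[1:],s[13:]  1  'a'
   3  s[13:],s[15:]  2  'ab'
   4  s[15:],s[10:]  1  'a'
   5  s[10:],s[2:]  2  'ac'
   6  s[2:],s[8:]  1  'a'
   7  s[8:],s[19:]  0  ''
   8  s[19:],s[12:]  1  'b'
   9  s[12:],s[14:]  3  'bab'
  10  s[14:],s[7:]  2  'ba'
  11  s[7:],s[16:]  1  'b'
  12  s[16:],s[11:]  0  ''
  13  s[11:],s[3:]  1  'c'
  14  s[3:],s[4:]  2  'cc'
  15  s[4:],s[5:]  1  'c'
  16  s[5:],s[9:]  0  ''
  17  s[9:],s[18:]  1  'd'
  18  s[18:],s[6:]  2  'db'
  19  s[6:],s[17:]  1  'd'

n(n+1)/2 = 20·21/2 = 210
Σ LCP = 0 + 2 + 1 + 2 + 1 + 2 + 1 + 0 + 1 + 3 + 2 + 1 + 0 + 1 + 2 + 1 + 0 + 1 + 2 + 1 = 24
distinct = 210 − 24 = 186

186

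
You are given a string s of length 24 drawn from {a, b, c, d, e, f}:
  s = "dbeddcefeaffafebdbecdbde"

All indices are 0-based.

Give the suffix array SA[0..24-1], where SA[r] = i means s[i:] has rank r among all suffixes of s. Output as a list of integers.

[12, 9, 15, 21, 17, 1, 19, 5, 20, 16, 0, 4, 3, 22, 23, 8, 14, 18, 2, 6, 11, 7, 13, 10]

rank→(start, suffix):
  0 → (12, 'afebdbecdbde')
  1 → (9, 'affafebdbecdbde')
  2 → (15, 'bdbecdbde')
  3 → (21, 'bde')
  4 → (17, 'becdbde')
  5 → (1, 'beddcefeaffafebdbecdbde')
  6 → (19, 'cdbde')
  7 → (5, 'cefeaffafebdbecdbde')
  8 → (20, 'dbde')
  9 → (16, 'dbecdbde')
  10 → (0, 'dbeddcefeaffafebdbecdbde')
  11 → (4, 'dcefeaffafebdbecdbde')
  12 → (3, 'ddcefeaffafebdbecdbde')
  13 → (22, 'de')
  14 → (23, 'e')
  15 → (8, 'eaffafebdbecdbde')
  16 → (14, 'ebdbecdbde')
  17 → (18, 'ecdbde')
  18 → (2, 'eddcefeaffafebdbecdbde')
  19 → (6, 'efeaffafebdbecdbde')
  20 → (11, 'fafebdbecdbde')
  21 → (7, 'feaffafebdbecdbde')
  22 → (13, 'febdbecdbde')
  23 → (10, 'ffafebdbecdbde')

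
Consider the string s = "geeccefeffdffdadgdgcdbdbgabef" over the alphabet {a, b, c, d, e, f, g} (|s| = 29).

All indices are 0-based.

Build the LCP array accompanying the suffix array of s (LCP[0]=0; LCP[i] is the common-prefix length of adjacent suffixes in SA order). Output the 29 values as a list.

[0, 1, 0, 1, 1, 0, 1, 1, 0, 1, 2, 1, 1, 2, 0, 1, 1, 2, 2, 0, 1, 2, 1, 1, 3, 0, 1, 1, 1]

rank | idx | suffix
   0 |  25 | abef
   1 |  14 | adgdgcdbdbgabef
   2 |  21 | bdbgabef
   3 |  26 | bef
   4 |  23 | bgabef
   5 |   3 | ccefeffdffdadgdgcdbdbgabef
   6 |  19 | cdbdbgabef
   7 |   4 | cefeffdffdadgdgcdbdbgabef
   8 |  13 | dadgdgcdbdbgabef
   9 |  20 | dbdbgabef
  10 |  22 | dbgabef
  11 |  10 | dffdadgdgcdbdbgabef
  12 |  17 | dgcdbdbgabef
  13 |  15 | dgdgcdbdbgabef
  14 |   2 | eccefeffdffdadgdgcdbdbgabef
  15 |   1 | eeccefeffdffdadgdgcdbdbgabef
  16 |  27 | ef
  17 |   5 | efeffdffdadgdgcdbdbgabef
  18 |   7 | effdffdadgdgcdbdbgabef
  19 |  28 | f
  20 |  12 | fdadgdgcdbdbgabef
  21 |   9 | fdffdadgdgcdbdbgabef
  22 |   6 | feffdffdadgdgcdbdbgabef
  23 |  11 | ffdadgdgcdbdbgabef
  24 |   8 | ffdffdadgdgcdbdbgabef
  25 |  24 | gabef
  26 |  18 | gcdbdbgabef
  27 |  16 | gdgcdbdbgabef
  28 |   0 | geeccefeffdffdadgdgcdbdbgabef

SA = [25, 14, 21, 26, 23, 3, 19, 4, 13, 20, 22, 10, 17, 15, 2, 1, 27, 5, 7, 28, 12, 9, 6, 11, 8, 24, 18, 16, 0]
rank  pair      lcp
   1  s[25:],s[14:]  1  'a'
   2  s[14:],s[21:]  0  ''
   3  s[21:],s[26:]  1  'b'
   4  s[26:],s[23:]  1  'b'
   5  s[23:],s[3:]  0  ''
   6  s[3:],s[19:]  1  'c'
   7  s[19:],s[4:]  1  'c'
   8  s[4:],s[13:]  0  ''
   9  s[13:],s[20:]  1  'd'
  10  s[20:],s[22:]  2  'db'
  11  s[22:],s[10:]  1  'd'
  12  s[10:],s[17:]  1  'd'
  13  s[17:],s[15:]  2  'dg'
  14  s[15:],s[2:]  0  ''
  15  s[2:],s[1:]  1  'e'
  16  s[1:],s[27:]  1  'e'
  17  s[27:],s[5:]  2  'ef'
  18  s[5:],s[7:]  2  'ef'
  19  s[7:],s[28:]  0  ''
  20  s[28:],s[12:]  1  'f'
  21  s[12:],s[9:]  2  'fd'
  22  s[9:],s[6:]  1  'f'
  23  s[6:],s[11:]  1  'f'
  24  s[11:],s[8:]  3  'ffd'
  25  s[8:],s[24:]  0  ''
  26  s[24:],s[18:]  1  'g'
  27  s[18:],s[16:]  1  'g'
  28  s[16:],s[0:]  1  'g'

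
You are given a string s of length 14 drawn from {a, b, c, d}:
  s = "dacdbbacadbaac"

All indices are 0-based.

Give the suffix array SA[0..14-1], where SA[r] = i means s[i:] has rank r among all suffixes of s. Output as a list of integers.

[11, 12, 6, 1, 8, 10, 5, 4, 13, 7, 2, 0, 9, 3]

sorted suffixes:
  #0 SA[0]=11  'aac'
  #1 SA[1]=12  'ac'
  #2 SA[2]=6  'acadbaac'
  #3 SA[3]=1  'acdbbacadbaac'
  #4 SA[4]=8  'adbaac'
  #5 SA[5]=10  'baac'
  #6 SA[6]=5  'bacadbaac'
  #7 SA[7]=4  'bbacadbaac'
  #8 SA[8]=13  'c'
  #9 SA[9]=7  'cadbaac'
  #10 SA[10]=2  'cdbbacadbaac'
  #11 SA[11]=0  'dacdbbacadbaac'
  #12 SA[12]=9  'dbaac'
  #13 SA[13]=3  'dbbacadbaac'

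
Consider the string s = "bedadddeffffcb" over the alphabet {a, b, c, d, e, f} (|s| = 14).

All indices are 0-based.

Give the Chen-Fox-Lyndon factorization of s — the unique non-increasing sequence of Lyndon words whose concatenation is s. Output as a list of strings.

emit factor 1: 'bed' (i=0, period=3)
emit factor 2: 'adddeffffcb' (i=3, period=11)

["bed", "adddeffffcb"]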